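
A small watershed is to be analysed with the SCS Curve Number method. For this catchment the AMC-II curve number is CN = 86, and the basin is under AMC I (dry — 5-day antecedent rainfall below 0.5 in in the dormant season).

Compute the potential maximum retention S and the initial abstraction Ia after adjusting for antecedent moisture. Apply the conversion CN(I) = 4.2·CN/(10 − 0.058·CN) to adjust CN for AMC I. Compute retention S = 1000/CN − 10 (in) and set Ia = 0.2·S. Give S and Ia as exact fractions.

S = 500/129 in ≈ 3.876 in; Ia = 100/129 in ≈ 0.775 in

Dry (AMC I): CN(I) = 4.2·86/(10 − 0.058·86) = (1806/5)/(1253/250) = 12900/179 ≈ 72.067
Retention S: 1000/CN − 10 with CN=72.067 → S = 500/129 ≈ 3.876 in
Ia = 0.2S: 0.2·3.876 = 0.775 in (exactly 100/129)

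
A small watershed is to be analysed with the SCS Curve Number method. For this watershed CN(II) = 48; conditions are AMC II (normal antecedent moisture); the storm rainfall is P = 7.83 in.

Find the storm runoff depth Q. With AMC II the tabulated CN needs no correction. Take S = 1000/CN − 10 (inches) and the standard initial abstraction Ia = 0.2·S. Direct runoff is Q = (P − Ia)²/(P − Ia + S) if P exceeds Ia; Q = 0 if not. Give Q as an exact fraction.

Q = 2886601/1484700 in ≈ 1.944 in

Average conditions: CN = 48 (no AMC adjustment).
Max retention: S = 1000/48 − 10 = 65/6 in (≈ 10.833 in)
Ia = 0.2S: 0.2·10.833 = 2.167 in (exactly 13/6)
Since P=7.830 > Ia=2.167: effective rainfall P−Ia = 1699/300 in
Q: (1699/300)² ÷ (4949/300) = 2886601/1484700 in (≈ 1.944 in)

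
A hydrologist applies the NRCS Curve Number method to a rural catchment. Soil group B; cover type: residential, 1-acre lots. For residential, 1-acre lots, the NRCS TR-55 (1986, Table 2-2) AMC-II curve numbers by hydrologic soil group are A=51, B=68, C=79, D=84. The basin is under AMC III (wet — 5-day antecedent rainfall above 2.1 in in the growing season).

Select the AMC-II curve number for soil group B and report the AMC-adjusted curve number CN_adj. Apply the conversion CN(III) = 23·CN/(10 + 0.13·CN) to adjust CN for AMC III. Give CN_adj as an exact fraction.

CN_adj = 39100/471 ≈ 83.015

NRCS table: residential, 1-acre lots, soil group B → CN(II) = 68
Adjust CN=68 to AMC III: 23·68/(10 + 0.13·68) → 1564 ÷ (471/25) = 39100/471 ≈ 83.015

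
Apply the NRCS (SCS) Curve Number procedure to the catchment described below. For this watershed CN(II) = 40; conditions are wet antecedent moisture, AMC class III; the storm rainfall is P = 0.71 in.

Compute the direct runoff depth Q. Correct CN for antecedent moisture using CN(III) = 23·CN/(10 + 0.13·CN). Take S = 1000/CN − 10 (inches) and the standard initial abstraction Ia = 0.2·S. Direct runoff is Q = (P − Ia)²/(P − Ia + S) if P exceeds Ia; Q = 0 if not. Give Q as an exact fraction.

CN(III) from CN(II)=40: (23·40)/(10 + 0.13·40) = 1150/19 ≈ 60.526
Max retention: S = 1000/(1150/19) − 10 = 150/23 in (≈ 6.522 in)
Ia = 0.2·(150/23) = 30/23 in ≈ 1.304 in
P = 0.710 ≤ Ia = 1.304 in: entire storm abstracted, Q = 0.

Q = 0 in ≈ 0.000 in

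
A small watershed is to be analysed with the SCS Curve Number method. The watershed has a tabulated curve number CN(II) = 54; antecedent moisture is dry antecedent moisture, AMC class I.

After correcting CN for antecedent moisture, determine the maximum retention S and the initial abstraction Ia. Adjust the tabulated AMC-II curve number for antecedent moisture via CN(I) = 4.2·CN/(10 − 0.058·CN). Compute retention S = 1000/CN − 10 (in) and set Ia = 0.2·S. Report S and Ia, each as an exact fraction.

CN(I) from CN(II)=54: (4.2·54)/(10 − 0.058·54) = 56700/1717 ≈ 33.023
S = 1000/(56700/1717) − 10 = 11500/567 in ≈ 20.282 in
Ia = 0.2·(11500/567) = 2300/567 in ≈ 4.056 in

S = 11500/567 in ≈ 20.282 in; Ia = 2300/567 in ≈ 4.056 in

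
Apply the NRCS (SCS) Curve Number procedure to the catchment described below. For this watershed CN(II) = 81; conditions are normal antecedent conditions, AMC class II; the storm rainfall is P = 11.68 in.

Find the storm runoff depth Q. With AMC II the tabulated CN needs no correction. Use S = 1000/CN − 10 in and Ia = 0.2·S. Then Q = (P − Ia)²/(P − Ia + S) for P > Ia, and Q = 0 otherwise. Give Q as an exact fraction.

AMC II — tabulated CN = 81 applies directly.
Max retention: S = 1000/81 − 10 = 190/81 in (≈ 2.346 in)
Initial abstraction Ia = S/5 = (190/81)/5 = 38/81 ≈ 0.469 in
Since P=11.680 > Ia=0.469: effective rainfall P−Ia = 22702/2025 in
Q: (22702/2025)² ÷ (27452/2025) = 128845201/13897575 in (≈ 9.271 in)

Q = 128845201/13897575 in ≈ 9.271 in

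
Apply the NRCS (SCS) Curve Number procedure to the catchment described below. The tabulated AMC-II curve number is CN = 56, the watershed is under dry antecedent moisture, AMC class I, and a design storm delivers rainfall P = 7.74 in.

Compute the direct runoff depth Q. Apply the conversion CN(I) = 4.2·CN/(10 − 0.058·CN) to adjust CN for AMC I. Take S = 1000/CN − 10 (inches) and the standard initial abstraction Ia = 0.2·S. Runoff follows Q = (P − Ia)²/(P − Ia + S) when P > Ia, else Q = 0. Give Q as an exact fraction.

Adjust CN=56 to AMC I: 4.2·56/(10 − 0.058·56) → (1176/5) ÷ (844/125) = 7350/211 ≈ 34.834
Max retention: S = 1000/(7350/211) − 10 = 2750/147 in (≈ 18.707 in)
Initial abstraction Ia = S/5 = (2750/147)/5 = 550/147 ≈ 3.741 in
Since P=7.740 > Ia=3.741: effective rainfall P−Ia = 29389/7350 in
Q: (29389/7350)² ÷ (166889/7350) = 863713321/1226634150 in (≈ 0.704 in)

Q = 863713321/1226634150 in ≈ 0.704 in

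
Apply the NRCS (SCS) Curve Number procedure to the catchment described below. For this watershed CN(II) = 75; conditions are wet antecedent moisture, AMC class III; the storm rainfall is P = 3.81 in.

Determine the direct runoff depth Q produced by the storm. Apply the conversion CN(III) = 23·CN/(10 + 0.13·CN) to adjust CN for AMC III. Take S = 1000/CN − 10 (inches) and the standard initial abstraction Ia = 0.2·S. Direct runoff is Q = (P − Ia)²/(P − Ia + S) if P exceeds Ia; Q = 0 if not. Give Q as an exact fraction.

CN(III) from CN(II)=75: (23·75)/(10 + 0.13·75) = 6900/79 ≈ 87.342
Max retention: S = 1000/(6900/79) − 10 = 100/69 in (≈ 1.449 in)
Ia = 0.2S: 0.2·1.449 = 0.290 in (exactly 20/69)
P − Ia = 3.810 − 0.290 = 24289/6900 ≈ 3.520 in (> 0, runoff occurs)
Q = (24289/6900)²/((24289/6900) + 100/69) = (589955521/47610000)/(34289/6900) = 589955521/236594100 in ≈ 2.494 in

Q = 589955521/236594100 in ≈ 2.494 in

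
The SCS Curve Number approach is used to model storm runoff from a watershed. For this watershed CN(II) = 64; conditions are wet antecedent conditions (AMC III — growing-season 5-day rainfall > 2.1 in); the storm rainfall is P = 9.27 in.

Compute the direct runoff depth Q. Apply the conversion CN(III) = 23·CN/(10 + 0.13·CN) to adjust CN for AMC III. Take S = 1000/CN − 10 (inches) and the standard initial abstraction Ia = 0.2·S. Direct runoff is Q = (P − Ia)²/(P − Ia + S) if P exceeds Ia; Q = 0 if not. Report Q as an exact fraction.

Adjust CN=64 to AMC III: 23·64/(10 + 0.13·64) → 1472 ÷ (458/25) = 18400/229 ≈ 80.349
Max retention: S = 1000/(18400/229) − 10 = 225/92 in (≈ 2.446 in)
Initial abstraction Ia = S/5 = (225/92)/5 = 45/92 ≈ 0.489 in
Since P=9.270 > Ia=0.489: effective rainfall P−Ia = 5049/575 in
Q: (5049/575)² ÷ (25821/2300) = 11329956/1649675 in (≈ 6.868 in)

Q = 11329956/1649675 in ≈ 6.868 in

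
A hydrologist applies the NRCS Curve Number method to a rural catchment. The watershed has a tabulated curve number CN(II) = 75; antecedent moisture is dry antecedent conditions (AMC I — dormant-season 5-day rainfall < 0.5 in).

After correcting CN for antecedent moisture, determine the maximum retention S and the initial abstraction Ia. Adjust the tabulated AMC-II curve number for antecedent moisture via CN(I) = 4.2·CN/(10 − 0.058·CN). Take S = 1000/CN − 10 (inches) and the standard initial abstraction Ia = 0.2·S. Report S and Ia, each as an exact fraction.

Dry (AMC I): CN(I) = 4.2·75/(10 − 0.058·75) = 315/(113/20) = 6300/113 ≈ 55.752
S = 1000/(6300/113) − 10 = 500/63 in ≈ 7.937 in
Ia = 0.2S: 0.2·7.937 = 1.587 in (exactly 100/63)

S = 500/63 in ≈ 7.937 in; Ia = 100/63 in ≈ 1.587 in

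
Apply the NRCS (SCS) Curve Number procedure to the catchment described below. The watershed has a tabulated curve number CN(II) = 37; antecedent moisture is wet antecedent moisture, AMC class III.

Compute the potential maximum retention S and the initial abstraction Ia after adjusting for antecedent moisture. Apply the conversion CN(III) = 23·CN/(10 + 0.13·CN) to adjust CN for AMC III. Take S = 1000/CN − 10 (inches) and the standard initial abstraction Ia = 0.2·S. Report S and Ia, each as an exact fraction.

Adjust CN=37 to AMC III: 23·37/(10 + 0.13·37) → 851 ÷ (1481/100) = 85100/1481 ≈ 57.461
Retention S: 1000/CN − 10 with CN=57.461 → S = 6300/851 ≈ 7.403 in
Initial abstraction Ia = S/5 = (6300/851)/5 = 1260/851 ≈ 1.481 in

S = 6300/851 in ≈ 7.403 in; Ia = 1260/851 in ≈ 1.481 in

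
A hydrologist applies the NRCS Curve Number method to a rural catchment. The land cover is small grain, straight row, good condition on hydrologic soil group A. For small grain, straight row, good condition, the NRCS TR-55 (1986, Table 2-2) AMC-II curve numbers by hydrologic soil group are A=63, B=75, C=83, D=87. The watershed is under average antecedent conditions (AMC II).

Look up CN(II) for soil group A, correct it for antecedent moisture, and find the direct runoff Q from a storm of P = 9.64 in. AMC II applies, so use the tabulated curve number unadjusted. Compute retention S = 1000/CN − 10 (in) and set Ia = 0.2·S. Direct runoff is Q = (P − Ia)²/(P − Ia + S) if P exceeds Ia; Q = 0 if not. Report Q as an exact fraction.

Q = 177768889/35568225 in ≈ 4.998 in

NRCS table: small grain, straight row, good condition, soil group A → CN(II) = 63
Average conditions: CN = 63 (no AMC adjustment).
S = 1000/63 − 10 = 370/63 in ≈ 5.873 in
Ia = 0.2S: 0.2·5.873 = 1.175 in (exactly 74/63)
Since P=9.640 > Ia=1.175: effective rainfall P−Ia = 13333/1575 in
Q: (13333/1575)² ÷ (22583/1575) = 177768889/35568225 in (≈ 4.998 in)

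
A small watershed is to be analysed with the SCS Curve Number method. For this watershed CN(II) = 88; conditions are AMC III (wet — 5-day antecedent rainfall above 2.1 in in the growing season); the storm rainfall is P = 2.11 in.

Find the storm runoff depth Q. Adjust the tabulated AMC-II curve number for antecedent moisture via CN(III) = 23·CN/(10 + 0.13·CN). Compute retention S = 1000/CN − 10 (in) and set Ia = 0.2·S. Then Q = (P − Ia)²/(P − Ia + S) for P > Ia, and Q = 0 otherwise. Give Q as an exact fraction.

Wet (AMC III): CN(III) = 23·88/(10 + 0.13·88) = 2024/(536/25) = 6325/67 ≈ 94.403
S = 1000/(6325/67) − 10 = 150/253 in ≈ 0.593 in
Initial abstraction Ia = S/5 = (150/253)/5 = 30/253 ≈ 0.119 in
Since P=2.110 > Ia=0.119: effective rainfall P−Ia = 50383/25300 in
Q: (50383/25300)² ÷ (65383/25300) = 2538446689/1654189900 in (≈ 1.535 in)

Q = 2538446689/1654189900 in ≈ 1.535 in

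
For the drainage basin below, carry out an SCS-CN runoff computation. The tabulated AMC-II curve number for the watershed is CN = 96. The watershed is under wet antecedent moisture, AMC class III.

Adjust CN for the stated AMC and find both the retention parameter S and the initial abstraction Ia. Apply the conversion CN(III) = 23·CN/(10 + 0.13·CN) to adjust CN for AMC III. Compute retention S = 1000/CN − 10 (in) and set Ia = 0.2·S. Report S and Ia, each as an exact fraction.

CN(III) from CN(II)=96: (23·96)/(10 + 0.13·96) = 27600/281 ≈ 98.221
Retention S: 1000/CN − 10 with CN=98.221 → S = 25/138 ≈ 0.181 in
Initial abstraction Ia = S/5 = (25/138)/5 = 5/138 ≈ 0.036 in

S = 25/138 in ≈ 0.181 in; Ia = 5/138 in ≈ 0.036 in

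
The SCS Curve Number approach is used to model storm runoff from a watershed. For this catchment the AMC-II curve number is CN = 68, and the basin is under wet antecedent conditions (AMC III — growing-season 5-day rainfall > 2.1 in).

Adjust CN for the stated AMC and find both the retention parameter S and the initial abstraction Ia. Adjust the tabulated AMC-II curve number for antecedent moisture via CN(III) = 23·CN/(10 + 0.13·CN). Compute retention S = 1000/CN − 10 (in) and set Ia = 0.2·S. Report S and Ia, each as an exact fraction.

Wet (AMC III): CN(III) = 23·68/(10 + 0.13·68) = 1564/(471/25) = 39100/471 ≈ 83.015
Max retention: S = 1000/(39100/471) − 10 = 800/391 in (≈ 2.046 in)
Ia = 0.2·(800/391) = 160/391 in ≈ 0.409 in

S = 800/391 in ≈ 2.046 in; Ia = 160/391 in ≈ 0.409 in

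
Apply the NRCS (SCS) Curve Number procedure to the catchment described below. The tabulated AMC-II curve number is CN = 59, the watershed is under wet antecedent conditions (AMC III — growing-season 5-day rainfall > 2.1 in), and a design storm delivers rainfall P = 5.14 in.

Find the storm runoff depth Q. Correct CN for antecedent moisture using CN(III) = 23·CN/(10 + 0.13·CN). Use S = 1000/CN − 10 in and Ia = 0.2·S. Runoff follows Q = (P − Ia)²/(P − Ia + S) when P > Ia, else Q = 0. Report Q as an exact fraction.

Q = 94709447001/34790019650 in ≈ 2.722 in

CN(III) from CN(II)=59: (23·59)/(10 + 0.13·59) = 135700/1767 ≈ 76.797
Max retention: S = 1000/(135700/1767) − 10 = 4100/1357 in (≈ 3.021 in)
Ia = 0.2S: 0.2·3.021 = 0.604 in (exactly 820/1357)
Since P=5.140 > Ia=0.604: effective rainfall P−Ia = 307749/67850 in
Q = (307749/67850)²/((307749/67850) + 4100/1357) = (94709447001/4603622500)/(512749/67850) = 94709447001/34790019650 in ≈ 2.722 in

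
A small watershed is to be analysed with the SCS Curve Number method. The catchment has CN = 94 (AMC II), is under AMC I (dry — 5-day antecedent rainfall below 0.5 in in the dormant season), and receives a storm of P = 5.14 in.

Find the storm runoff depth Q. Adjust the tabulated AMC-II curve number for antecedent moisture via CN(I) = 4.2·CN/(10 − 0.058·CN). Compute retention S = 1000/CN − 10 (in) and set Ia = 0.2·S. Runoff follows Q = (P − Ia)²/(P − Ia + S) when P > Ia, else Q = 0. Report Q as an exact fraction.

Q = 6328679809/1719896850 in ≈ 3.680 in

CN(I) from CN(II)=94: (4.2·94)/(10 − 0.058·94) = 32900/379 ≈ 86.807
S = 1000/(32900/379) − 10 = 500/329 in ≈ 1.520 in
Ia = 0.2·(500/329) = 100/329 in ≈ 0.304 in
Excess rainfall: 5.140 − 0.304 = 4.836 in; P > Ia so Q > 0
Runoff Q = (P−Ia)²/(P−Ia+S) = (4.836)²/(4.836+1.520) = 6328679809/1719896850 ≈ 3.680 in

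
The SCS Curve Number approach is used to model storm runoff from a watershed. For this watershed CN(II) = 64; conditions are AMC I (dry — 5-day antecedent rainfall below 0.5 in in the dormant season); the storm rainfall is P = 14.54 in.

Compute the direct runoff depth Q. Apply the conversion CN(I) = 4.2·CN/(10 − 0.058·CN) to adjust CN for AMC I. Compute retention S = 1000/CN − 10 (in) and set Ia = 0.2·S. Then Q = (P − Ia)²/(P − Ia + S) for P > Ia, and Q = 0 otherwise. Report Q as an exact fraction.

Q = 68939809/12374600 in ≈ 5.571 in

Dry (AMC I): CN(I) = 4.2·64/(10 − 0.058·64) = (1344/5)/(786/125) = 5600/131 ≈ 42.748
S = 1000/(5600/131) − 10 = 375/28 in ≈ 13.393 in
Initial abstraction Ia = S/5 = (375/28)/5 = 75/28 ≈ 2.679 in
Since P=14.540 > Ia=2.679: effective rainfall P−Ia = 8303/700 in
Q: (8303/700)² ÷ (8839/350) = 68939809/12374600 in (≈ 5.571 in)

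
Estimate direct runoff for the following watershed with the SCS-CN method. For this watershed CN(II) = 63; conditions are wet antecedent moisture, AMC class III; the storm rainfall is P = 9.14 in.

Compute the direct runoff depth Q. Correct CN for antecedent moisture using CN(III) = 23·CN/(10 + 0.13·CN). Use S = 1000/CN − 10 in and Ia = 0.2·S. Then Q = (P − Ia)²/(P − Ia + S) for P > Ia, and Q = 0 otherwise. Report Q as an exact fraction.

Q = 390866287249/58698482850 in ≈ 6.659 in

Wet (AMC III): CN(III) = 23·63/(10 + 0.13·63) = 1449/(1819/100) = 144900/1819 ≈ 79.659
Max retention: S = 1000/(144900/1819) − 10 = 3700/1449 in (≈ 2.553 in)
Initial abstraction Ia = S/5 = (3700/1449)/5 = 740/1449 ≈ 0.511 in
Since P=9.140 > Ia=0.511: effective rainfall P−Ia = 625193/72450 in
Q: (625193/72450)² ÷ (810193/72450) = 390866287249/58698482850 in (≈ 6.659 in)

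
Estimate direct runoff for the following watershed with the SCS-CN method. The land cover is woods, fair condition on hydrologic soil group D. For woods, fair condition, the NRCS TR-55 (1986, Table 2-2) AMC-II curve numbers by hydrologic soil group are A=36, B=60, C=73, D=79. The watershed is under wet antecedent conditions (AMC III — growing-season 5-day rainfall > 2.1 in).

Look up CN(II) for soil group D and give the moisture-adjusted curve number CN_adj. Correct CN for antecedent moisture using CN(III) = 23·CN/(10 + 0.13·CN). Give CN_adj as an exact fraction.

CN_adj = 181700/2027 ≈ 89.640

NRCS table: woods, fair condition, soil group D → CN(II) = 79
Wet (AMC III): CN(III) = 23·79/(10 + 0.13·79) = 1817/(2027/100) = 181700/2027 ≈ 89.640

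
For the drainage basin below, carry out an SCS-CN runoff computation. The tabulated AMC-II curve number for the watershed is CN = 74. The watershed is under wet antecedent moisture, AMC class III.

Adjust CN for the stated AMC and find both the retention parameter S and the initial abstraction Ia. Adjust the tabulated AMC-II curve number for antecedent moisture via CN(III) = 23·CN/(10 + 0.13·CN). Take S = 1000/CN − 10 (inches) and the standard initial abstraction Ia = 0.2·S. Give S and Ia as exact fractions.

S = 1300/851 in ≈ 1.528 in; Ia = 260/851 in ≈ 0.306 in

Wet (AMC III): CN(III) = 23·74/(10 + 0.13·74) = 1702/(981/50) = 85100/981 ≈ 86.748
S = 1000/(85100/981) − 10 = 1300/851 in ≈ 1.528 in
Initial abstraction Ia = S/5 = (1300/851)/5 = 260/851 ≈ 0.306 in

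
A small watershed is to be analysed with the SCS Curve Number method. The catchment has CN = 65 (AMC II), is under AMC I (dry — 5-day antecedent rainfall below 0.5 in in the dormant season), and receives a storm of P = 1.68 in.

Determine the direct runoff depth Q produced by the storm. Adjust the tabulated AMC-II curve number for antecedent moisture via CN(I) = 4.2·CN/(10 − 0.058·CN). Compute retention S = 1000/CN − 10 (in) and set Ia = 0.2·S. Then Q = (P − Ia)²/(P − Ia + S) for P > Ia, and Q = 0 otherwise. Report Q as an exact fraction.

CN(I) from CN(II)=65: (4.2·65)/(10 − 0.058·65) = 3900/89 ≈ 43.820
Retention S: 1000/CN − 10 with CN=43.820 → S = 500/39 ≈ 12.821 in
Ia = 0.2·(500/39) = 100/39 in ≈ 2.564 in
P = 1.680 ≤ Ia = 2.564 in: entire storm abstracted, Q = 0.

Q = 0 in ≈ 0.000 in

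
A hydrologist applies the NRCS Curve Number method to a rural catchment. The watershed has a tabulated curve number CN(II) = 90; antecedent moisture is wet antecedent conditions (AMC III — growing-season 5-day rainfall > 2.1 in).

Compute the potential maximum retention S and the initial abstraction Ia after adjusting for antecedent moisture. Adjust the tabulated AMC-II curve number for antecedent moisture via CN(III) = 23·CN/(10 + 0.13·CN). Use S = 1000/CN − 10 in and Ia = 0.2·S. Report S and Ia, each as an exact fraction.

S = 100/207 in ≈ 0.483 in; Ia = 20/207 in ≈ 0.097 in

CN(III) from CN(II)=90: (23·90)/(10 + 0.13·90) = 20700/217 ≈ 95.392
S = 1000/(20700/217) − 10 = 100/207 in ≈ 0.483 in
Ia = 0.2S: 0.2·0.483 = 0.097 in (exactly 20/207)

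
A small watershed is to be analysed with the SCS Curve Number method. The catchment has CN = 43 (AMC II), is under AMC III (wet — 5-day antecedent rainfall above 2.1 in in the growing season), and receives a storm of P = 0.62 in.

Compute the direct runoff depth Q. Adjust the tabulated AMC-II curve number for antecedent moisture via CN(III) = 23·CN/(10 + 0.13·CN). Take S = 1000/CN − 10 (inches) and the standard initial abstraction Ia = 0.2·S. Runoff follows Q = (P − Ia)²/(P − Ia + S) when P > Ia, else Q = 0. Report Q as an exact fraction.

Wet (AMC III): CN(III) = 23·43/(10 + 0.13·43) = 989/(1559/100) = 98900/1559 ≈ 63.438
S = 1000/(98900/1559) − 10 = 5700/989 in ≈ 5.763 in
Ia = 0.2S: 0.2·5.763 = 1.153 in (exactly 1140/989)
P = 0.620 ≤ Ia = 1.153 in: entire storm abstracted, Q = 0.

Q = 0 in ≈ 0.000 in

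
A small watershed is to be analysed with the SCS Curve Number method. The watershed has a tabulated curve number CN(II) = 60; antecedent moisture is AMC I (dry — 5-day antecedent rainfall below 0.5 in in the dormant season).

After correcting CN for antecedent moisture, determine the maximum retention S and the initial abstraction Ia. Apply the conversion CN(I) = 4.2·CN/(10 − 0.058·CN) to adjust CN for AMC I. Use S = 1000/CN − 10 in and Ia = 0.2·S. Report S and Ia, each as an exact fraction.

S = 1000/63 in ≈ 15.873 in; Ia = 200/63 in ≈ 3.175 in

Adjust CN=60 to AMC I: 4.2·60/(10 − 0.058·60) → 252 ÷ (163/25) = 6300/163 ≈ 38.650
S = 1000/(6300/163) − 10 = 1000/63 in ≈ 15.873 in
Ia = 0.2S: 0.2·15.873 = 3.175 in (exactly 200/63)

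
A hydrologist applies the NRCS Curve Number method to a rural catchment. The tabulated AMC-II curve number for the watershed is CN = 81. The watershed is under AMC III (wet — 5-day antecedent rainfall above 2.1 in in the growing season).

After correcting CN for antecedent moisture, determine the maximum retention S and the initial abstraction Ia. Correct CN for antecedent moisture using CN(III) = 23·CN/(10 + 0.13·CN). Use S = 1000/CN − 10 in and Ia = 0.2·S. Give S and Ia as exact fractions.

Adjust CN=81 to AMC III: 23·81/(10 + 0.13·81) → 1863 ÷ (2053/100) = 186300/2053 ≈ 90.745
Retention S: 1000/CN − 10 with CN=90.745 → S = 1900/1863 ≈ 1.020 in
Ia = 0.2·(1900/1863) = 380/1863 in ≈ 0.204 in

S = 1900/1863 in ≈ 1.020 in; Ia = 380/1863 in ≈ 0.204 in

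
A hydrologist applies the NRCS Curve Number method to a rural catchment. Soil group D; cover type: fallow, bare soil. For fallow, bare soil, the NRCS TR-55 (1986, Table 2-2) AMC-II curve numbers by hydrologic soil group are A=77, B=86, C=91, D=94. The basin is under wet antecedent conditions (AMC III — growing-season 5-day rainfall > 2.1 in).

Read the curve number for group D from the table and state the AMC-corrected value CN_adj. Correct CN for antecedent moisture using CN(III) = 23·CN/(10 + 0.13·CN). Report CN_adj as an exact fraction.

NRCS table: fallow, bare soil, soil group D → CN(II) = 94
Wet (AMC III): CN(III) = 23·94/(10 + 0.13·94) = 2162/(1111/50) = 108100/1111 ≈ 97.300

CN_adj = 108100/1111 ≈ 97.300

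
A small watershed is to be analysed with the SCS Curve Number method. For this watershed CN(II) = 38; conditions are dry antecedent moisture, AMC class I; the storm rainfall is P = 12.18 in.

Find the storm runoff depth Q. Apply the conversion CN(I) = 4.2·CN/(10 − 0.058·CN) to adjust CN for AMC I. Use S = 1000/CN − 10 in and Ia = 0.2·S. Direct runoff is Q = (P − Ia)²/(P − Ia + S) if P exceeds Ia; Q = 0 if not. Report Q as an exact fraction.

Dry (AMC I): CN(I) = 4.2·38/(10 − 0.058·38) = (798/5)/(1949/250) = 39900/1949 ≈ 20.472
S = 1000/(39900/1949) − 10 = 15500/399 in ≈ 38.847 in
Initial abstraction Ia = S/5 = (15500/399)/5 = 3100/399 ≈ 7.769 in
Since P=12.180 > Ia=7.769: effective rainfall P−Ia = 87991/19950 in
Runoff Q = (P−Ia)²/(P−Ia+S) = (4.411)²/(4.411+38.847) = 7742416081/17216670450 ≈ 0.450 in

Q = 7742416081/17216670450 in ≈ 0.450 in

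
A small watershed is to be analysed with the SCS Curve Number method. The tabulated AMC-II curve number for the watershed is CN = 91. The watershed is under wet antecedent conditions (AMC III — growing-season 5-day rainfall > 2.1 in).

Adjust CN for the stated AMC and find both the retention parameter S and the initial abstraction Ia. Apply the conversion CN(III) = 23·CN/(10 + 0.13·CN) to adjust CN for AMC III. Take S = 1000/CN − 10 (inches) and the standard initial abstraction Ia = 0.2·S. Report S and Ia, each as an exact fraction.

S = 900/2093 in ≈ 0.430 in; Ia = 180/2093 in ≈ 0.086 in

CN(III) from CN(II)=91: (23·91)/(10 + 0.13·91) = 209300/2183 ≈ 95.877
Max retention: S = 1000/(209300/2183) − 10 = 900/2093 in (≈ 0.430 in)
Ia = 0.2·(900/2093) = 180/2093 in ≈ 0.086 in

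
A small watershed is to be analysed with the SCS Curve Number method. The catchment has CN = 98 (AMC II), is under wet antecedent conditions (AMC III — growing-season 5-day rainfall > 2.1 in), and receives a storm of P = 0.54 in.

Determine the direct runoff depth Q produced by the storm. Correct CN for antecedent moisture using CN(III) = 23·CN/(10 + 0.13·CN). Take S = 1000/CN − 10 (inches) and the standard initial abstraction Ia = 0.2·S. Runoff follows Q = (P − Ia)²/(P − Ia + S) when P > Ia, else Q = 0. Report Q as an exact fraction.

Adjust CN=98 to AMC III: 23·98/(10 + 0.13·98) → 2254 ÷ (1137/50) = 112700/1137 ≈ 99.120
Retention S: 1000/CN − 10 with CN=99.120 → S = 100/1127 ≈ 0.089 in
Ia = 0.2·(100/1127) = 20/1127 in ≈ 0.018 in
Since P=0.540 > Ia=0.018: effective rainfall P−Ia = 29429/56350 in
Q: (29429/56350)² ÷ (34429/56350) = 866066041/1940074150 in (≈ 0.446 in)

Q = 866066041/1940074150 in ≈ 0.446 in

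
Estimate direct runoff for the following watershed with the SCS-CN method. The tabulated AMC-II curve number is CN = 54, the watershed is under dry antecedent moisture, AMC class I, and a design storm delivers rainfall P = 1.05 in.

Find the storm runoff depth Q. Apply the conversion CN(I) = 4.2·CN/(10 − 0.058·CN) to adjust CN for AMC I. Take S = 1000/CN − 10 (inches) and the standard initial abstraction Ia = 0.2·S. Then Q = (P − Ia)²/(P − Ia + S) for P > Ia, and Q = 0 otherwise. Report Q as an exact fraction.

Q = 0 in ≈ 0.000 in

CN(I) from CN(II)=54: (4.2·54)/(10 − 0.058·54) = 56700/1717 ≈ 33.023
Max retention: S = 1000/(56700/1717) − 10 = 11500/567 in (≈ 20.282 in)
Initial abstraction Ia = S/5 = (11500/567)/5 = 2300/567 ≈ 4.056 in
P = 1.050 ≤ Ia = 4.056 in: entire storm abstracted, Q = 0.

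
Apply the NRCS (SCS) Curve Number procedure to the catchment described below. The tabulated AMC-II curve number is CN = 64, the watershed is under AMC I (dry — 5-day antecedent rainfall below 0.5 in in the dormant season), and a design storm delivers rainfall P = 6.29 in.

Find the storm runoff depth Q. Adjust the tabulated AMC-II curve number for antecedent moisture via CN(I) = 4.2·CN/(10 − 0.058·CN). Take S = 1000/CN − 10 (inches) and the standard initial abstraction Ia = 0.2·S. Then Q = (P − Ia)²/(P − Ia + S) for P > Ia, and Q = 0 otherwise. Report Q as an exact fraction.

Q = 1597696/2083025 in ≈ 0.767 in

CN(I) from CN(II)=64: (4.2·64)/(10 − 0.058·64) = 5600/131 ≈ 42.748
Retention S: 1000/CN − 10 with CN=42.748 → S = 375/28 ≈ 13.393 in
Ia = 0.2S: 0.2·13.393 = 2.679 in (exactly 75/28)
Excess rainfall: 6.290 − 2.679 = 3.611 in; P > Ia so Q > 0
Q = (632/175)²/((632/175) + 375/28) = (399424/30625)/(11903/700) = 1597696/2083025 in ≈ 0.767 in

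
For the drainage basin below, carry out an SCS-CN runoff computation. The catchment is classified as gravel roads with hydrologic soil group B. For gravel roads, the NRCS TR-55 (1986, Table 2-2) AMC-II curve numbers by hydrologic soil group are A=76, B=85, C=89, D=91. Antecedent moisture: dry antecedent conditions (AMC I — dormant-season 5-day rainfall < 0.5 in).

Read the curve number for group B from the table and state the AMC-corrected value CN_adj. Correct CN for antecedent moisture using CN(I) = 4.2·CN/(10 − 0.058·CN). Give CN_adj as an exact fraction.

NRCS table: gravel roads, soil group B → CN(II) = 85
Dry (AMC I): CN(I) = 4.2·85/(10 − 0.058·85) = 357/(507/100) = 11900/169 ≈ 70.414

CN_adj = 11900/169 ≈ 70.414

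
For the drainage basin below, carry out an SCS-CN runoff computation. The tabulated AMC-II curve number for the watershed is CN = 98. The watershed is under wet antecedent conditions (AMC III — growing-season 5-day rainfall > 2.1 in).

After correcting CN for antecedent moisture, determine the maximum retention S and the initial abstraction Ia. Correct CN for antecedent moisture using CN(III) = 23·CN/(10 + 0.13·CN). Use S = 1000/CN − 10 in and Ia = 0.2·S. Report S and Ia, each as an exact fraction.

S = 100/1127 in ≈ 0.089 in; Ia = 20/1127 in ≈ 0.018 in

Wet (AMC III): CN(III) = 23·98/(10 + 0.13·98) = 2254/(1137/50) = 112700/1137 ≈ 99.120
Max retention: S = 1000/(112700/1137) − 10 = 100/1127 in (≈ 0.089 in)
Ia = 0.2·(100/1127) = 20/1127 in ≈ 0.018 in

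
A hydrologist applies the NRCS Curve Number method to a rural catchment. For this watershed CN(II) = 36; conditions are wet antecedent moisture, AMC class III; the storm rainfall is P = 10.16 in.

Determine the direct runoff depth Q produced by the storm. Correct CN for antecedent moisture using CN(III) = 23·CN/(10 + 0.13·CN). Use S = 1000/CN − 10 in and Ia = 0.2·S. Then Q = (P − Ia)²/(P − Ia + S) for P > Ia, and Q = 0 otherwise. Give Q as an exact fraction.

Wet (AMC III): CN(III) = 23·36/(10 + 0.13·36) = 828/(367/25) = 20700/367 ≈ 56.403
Max retention: S = 1000/(20700/367) − 10 = 1600/207 in (≈ 7.729 in)
Initial abstraction Ia = S/5 = (1600/207)/5 = 320/207 ≈ 1.546 in
Excess rainfall: 10.160 − 1.546 = 8.614 in; P > Ia so Q > 0
Q: (44578/5175)² ÷ (84578/5175) = 993599042/218845575 in (≈ 4.540 in)

Q = 993599042/218845575 in ≈ 4.540 in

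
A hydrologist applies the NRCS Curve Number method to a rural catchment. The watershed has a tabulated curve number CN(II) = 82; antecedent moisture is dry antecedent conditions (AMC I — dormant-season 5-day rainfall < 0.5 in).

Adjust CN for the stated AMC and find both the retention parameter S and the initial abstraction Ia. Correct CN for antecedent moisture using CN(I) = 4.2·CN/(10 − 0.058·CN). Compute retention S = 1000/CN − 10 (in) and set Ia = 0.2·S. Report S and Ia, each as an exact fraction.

CN(I) from CN(II)=82: (4.2·82)/(10 − 0.058·82) = 28700/437 ≈ 65.675
Retention S: 1000/CN − 10 with CN=65.675 → S = 1500/287 ≈ 5.226 in
Ia = 0.2S: 0.2·5.226 = 1.045 in (exactly 300/287)

S = 1500/287 in ≈ 5.226 in; Ia = 300/287 in ≈ 1.045 in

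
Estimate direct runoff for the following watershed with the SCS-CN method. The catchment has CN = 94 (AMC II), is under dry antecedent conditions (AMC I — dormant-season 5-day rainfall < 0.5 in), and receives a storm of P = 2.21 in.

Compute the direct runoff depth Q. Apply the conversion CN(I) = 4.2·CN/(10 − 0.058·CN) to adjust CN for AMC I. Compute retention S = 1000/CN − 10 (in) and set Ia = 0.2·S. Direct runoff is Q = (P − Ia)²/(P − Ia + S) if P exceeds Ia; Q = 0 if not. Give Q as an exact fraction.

Q = 3932418681/3708126100 in ≈ 1.060 in

Dry (AMC I): CN(I) = 4.2·94/(10 − 0.058·94) = (1974/5)/(1137/250) = 32900/379 ≈ 86.807
Max retention: S = 1000/(32900/379) − 10 = 500/329 in (≈ 1.520 in)
Ia = 0.2·(500/329) = 100/329 in ≈ 0.304 in
Excess rainfall: 2.210 − 0.304 = 1.906 in; P > Ia so Q > 0
Q: (62709/32900)² ÷ (112709/32900) = 3932418681/3708126100 in (≈ 1.060 in)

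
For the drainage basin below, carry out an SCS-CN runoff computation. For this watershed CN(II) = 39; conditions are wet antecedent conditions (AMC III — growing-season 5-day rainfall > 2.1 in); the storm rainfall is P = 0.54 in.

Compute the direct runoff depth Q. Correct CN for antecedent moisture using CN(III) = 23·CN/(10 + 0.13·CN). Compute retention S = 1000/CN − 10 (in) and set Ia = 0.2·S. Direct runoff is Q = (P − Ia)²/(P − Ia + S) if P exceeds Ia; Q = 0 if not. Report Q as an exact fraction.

Adjust CN=39 to AMC III: 23·39/(10 + 0.13·39) → 897 ÷ (1507/100) = 89700/1507 ≈ 59.522
S = 1000/(89700/1507) − 10 = 6100/897 in ≈ 6.800 in
Ia = 0.2·(6100/897) = 1220/897 in ≈ 1.360 in
P = 0.540 ≤ Ia = 1.360 in: entire storm abstracted, Q = 0.

Q = 0 in ≈ 0.000 in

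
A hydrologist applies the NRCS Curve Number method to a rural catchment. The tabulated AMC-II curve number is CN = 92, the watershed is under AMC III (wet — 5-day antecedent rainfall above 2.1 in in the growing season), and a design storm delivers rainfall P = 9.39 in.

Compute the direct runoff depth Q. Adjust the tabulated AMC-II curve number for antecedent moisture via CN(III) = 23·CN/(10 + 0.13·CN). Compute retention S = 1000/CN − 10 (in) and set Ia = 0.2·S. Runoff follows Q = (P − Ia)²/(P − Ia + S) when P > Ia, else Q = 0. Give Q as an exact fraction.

Q = 242783838361/27123469900 in ≈ 8.951 in

Wet (AMC III): CN(III) = 23·92/(10 + 0.13·92) = 2116/(549/25) = 52900/549 ≈ 96.357
Max retention: S = 1000/(52900/549) − 10 = 200/529 in (≈ 0.378 in)
Ia = 0.2S: 0.2·0.378 = 0.076 in (exactly 40/529)
Since P=9.390 > Ia=0.076: effective rainfall P−Ia = 492731/52900 in
Q: (492731/52900)² ÷ (512731/52900) = 242783838361/27123469900 in (≈ 8.951 in)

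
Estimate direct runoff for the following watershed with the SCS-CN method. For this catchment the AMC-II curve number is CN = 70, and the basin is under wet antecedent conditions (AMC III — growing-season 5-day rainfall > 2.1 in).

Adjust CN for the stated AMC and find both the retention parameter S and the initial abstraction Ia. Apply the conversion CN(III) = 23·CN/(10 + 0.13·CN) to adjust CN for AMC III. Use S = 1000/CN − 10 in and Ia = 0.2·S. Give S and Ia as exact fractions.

S = 300/161 in ≈ 1.863 in; Ia = 60/161 in ≈ 0.373 in

Adjust CN=70 to AMC III: 23·70/(10 + 0.13·70) → 1610 ÷ (191/10) = 16100/191 ≈ 84.293
S = 1000/(16100/191) − 10 = 300/161 in ≈ 1.863 in
Initial abstraction Ia = S/5 = (300/161)/5 = 60/161 ≈ 0.373 in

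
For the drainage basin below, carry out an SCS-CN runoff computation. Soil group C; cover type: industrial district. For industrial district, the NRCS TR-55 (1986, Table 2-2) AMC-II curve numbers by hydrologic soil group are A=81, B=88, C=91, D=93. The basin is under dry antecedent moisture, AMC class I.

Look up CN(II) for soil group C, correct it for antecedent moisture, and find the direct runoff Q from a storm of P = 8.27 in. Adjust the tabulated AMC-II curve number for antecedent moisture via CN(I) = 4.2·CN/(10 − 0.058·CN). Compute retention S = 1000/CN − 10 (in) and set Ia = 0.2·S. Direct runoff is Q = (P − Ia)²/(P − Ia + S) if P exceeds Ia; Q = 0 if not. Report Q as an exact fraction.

Q = 246809246401/41201096300 in ≈ 5.990 in

NRCS table: industrial district, soil group C → CN(II) = 91
CN(I) from CN(II)=91: (4.2·91)/(10 − 0.058·91) = 63700/787 ≈ 80.940
Max retention: S = 1000/(63700/787) − 10 = 1500/637 in (≈ 2.355 in)
Initial abstraction Ia = S/5 = (1500/637)/5 = 300/637 ≈ 0.471 in
Excess rainfall: 8.270 − 0.471 = 7.799 in; P > Ia so Q > 0
Q = (496799/63700)²/((496799/63700) + 1500/637) = (246809246401/4057690000)/(646799/63700) = 246809246401/41201096300 in ≈ 5.990 in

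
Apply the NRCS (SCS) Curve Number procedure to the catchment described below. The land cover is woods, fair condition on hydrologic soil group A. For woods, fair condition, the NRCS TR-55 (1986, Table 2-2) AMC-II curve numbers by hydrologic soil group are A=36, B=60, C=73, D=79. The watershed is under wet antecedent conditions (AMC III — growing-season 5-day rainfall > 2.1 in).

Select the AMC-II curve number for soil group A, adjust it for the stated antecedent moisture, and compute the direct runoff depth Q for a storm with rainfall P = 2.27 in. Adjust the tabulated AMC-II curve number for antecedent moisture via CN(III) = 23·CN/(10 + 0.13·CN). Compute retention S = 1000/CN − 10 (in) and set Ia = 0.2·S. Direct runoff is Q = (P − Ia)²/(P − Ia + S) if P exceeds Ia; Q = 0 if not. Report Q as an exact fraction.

Q = 224670121/3622272300 in ≈ 0.062 in

NRCS table: woods, fair condition, soil group A → CN(II) = 36
Wet (AMC III): CN(III) = 23·36/(10 + 0.13·36) = 828/(367/25) = 20700/367 ≈ 56.403
Max retention: S = 1000/(20700/367) − 10 = 1600/207 in (≈ 7.729 in)
Initial abstraction Ia = S/5 = (1600/207)/5 = 320/207 ≈ 1.546 in
Excess rainfall: 2.270 − 1.546 = 0.724 in; P > Ia so Q > 0
Runoff Q = (P−Ia)²/(P−Ia+S) = (0.724)²/(0.724+7.729) = 224670121/3622272300 ≈ 0.062 in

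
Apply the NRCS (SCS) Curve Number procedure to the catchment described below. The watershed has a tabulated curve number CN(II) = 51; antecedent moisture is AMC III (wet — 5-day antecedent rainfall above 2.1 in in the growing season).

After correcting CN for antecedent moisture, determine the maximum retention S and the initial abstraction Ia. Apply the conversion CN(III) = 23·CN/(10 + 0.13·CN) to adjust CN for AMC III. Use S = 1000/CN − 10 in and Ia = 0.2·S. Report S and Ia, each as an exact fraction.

Adjust CN=51 to AMC III: 23·51/(10 + 0.13·51) → 1173 ÷ (1663/100) = 117300/1663 ≈ 70.535
Max retention: S = 1000/(117300/1663) − 10 = 4900/1173 in (≈ 4.177 in)
Ia = 0.2S: 0.2·4.177 = 0.835 in (exactly 980/1173)

S = 4900/1173 in ≈ 4.177 in; Ia = 980/1173 in ≈ 0.835 in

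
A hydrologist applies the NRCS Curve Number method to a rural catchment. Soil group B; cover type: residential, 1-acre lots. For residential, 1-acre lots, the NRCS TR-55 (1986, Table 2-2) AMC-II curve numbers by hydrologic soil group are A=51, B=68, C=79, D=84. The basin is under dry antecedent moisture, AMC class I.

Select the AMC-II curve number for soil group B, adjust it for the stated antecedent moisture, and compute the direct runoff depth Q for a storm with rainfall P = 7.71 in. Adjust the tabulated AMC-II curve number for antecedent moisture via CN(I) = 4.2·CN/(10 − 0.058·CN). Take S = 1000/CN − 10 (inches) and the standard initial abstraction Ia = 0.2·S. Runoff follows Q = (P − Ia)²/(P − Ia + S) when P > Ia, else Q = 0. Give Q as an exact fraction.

Q = 38121391009/21250317900 in ≈ 1.794 in

NRCS table: residential, 1-acre lots, soil group B → CN(II) = 68
Adjust CN=68 to AMC I: 4.2·68/(10 − 0.058·68) → (1428/5) ÷ (757/125) = 35700/757 ≈ 47.160
S = 1000/(35700/757) − 10 = 4000/357 in ≈ 11.204 in
Ia = 0.2S: 0.2·11.204 = 2.241 in (exactly 800/357)
Since P=7.710 > Ia=2.241: effective rainfall P−Ia = 195247/35700 in
Runoff Q = (P−Ia)²/(P−Ia+S) = (5.469)²/(5.469+11.204) = 38121391009/21250317900 ≈ 1.794 in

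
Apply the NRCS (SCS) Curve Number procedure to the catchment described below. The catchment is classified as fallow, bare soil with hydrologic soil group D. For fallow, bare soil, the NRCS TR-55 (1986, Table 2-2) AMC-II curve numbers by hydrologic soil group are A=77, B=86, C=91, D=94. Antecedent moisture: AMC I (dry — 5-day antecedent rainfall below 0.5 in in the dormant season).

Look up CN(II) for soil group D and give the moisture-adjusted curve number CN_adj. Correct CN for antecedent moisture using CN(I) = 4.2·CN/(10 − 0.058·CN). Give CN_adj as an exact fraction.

NRCS table: fallow, bare soil, soil group D → CN(II) = 94
Adjust CN=94 to AMC I: 4.2·94/(10 − 0.058·94) → (1974/5) ÷ (1137/250) = 32900/379 ≈ 86.807

CN_adj = 32900/379 ≈ 86.807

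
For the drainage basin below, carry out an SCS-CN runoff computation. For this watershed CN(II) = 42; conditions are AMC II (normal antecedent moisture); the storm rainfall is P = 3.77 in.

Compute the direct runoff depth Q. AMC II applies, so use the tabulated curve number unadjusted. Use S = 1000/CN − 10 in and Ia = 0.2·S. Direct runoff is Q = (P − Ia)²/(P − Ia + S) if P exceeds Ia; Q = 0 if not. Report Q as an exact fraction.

Q = 5329/77700 in ≈ 0.069 in

Average conditions: CN = 42 (no AMC adjustment).
Retention S: 1000/CN − 10 with CN=42.000 → S = 290/21 ≈ 13.810 in
Ia = 0.2·(290/21) = 58/21 in ≈ 2.762 in
Since P=3.770 > Ia=2.762: effective rainfall P−Ia = 2117/2100 in
Q = (2117/2100)²/((2117/2100) + 290/21) = (4481689/4410000)/(31117/2100) = 5329/77700 in ≈ 0.069 in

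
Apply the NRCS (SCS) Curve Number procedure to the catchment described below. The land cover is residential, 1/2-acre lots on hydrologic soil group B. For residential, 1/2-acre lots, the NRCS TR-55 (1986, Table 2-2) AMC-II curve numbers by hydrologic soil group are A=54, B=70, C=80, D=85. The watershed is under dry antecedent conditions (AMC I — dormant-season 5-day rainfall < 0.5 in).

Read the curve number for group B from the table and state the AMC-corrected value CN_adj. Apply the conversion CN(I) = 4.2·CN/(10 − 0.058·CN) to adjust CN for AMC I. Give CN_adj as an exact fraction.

CN_adj = 4900/99 ≈ 49.495

NRCS table: residential, 1/2-acre lots, soil group B → CN(II) = 70
Adjust CN=70 to AMC I: 4.2·70/(10 − 0.058·70) → 294 ÷ (297/50) = 4900/99 ≈ 49.495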